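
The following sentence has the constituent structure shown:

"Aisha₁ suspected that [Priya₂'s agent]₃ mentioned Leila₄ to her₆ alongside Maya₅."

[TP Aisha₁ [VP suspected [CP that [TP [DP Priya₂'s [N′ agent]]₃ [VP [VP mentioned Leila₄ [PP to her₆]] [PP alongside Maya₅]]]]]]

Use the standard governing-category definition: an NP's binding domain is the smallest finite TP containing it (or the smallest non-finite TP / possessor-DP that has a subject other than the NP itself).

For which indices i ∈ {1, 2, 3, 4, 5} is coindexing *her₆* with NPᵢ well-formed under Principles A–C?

{1, 2, 5}

*her* is a pronoun, so Principle B applies: it must be free in its binding domain.
Binding domain of *her₆*: the embedded TP, whose subject is [Priya₂'s agent]₃.
*Aisha₁* c-commands the pronoun but from outside its binding domain, and is not c-commanded by it → coindexation permitted.
*Priya₂* and the pronoun do not c-command one another → neither Principle B nor Principle C is at stake; coindexation permitted.
*[Priya₂'s agent]₃* c-commands the pronoun within its binding domain → coindexation would violate Principle B.
*Leila₄* c-commands the pronoun within its binding domain → coindexation would violate Principle B.
*Maya₅* and the pronoun do not c-command one another → neither Principle B nor Principle C is at stake; coindexation permitted.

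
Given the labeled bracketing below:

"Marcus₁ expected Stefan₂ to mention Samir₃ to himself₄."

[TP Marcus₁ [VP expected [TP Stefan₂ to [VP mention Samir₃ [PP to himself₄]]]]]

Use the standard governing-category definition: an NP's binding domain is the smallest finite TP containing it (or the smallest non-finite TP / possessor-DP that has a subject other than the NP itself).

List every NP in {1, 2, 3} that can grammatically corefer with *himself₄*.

{2, 3}

*himself* is an anaphor, so Principle A applies: it must be bound in its binding domain.
Binding domain of *himself₄*: the embedded TP, whose subject is Stefan₂.
*Marcus₁* c-commands the anaphor but is outside its binding domain → cannot satisfy Principle A.
*Stefan₂* c-commands the anaphor within its binding domain → licit binder.
*Samir₃* c-commands the anaphor within its binding domain → licit binder.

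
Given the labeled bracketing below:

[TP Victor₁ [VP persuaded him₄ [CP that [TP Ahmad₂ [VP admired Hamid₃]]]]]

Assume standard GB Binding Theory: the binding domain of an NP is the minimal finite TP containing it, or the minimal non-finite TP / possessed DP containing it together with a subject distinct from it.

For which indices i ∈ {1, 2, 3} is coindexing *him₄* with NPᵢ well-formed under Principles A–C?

*him* is a pronoun, so Principle B applies: it must be free in its binding domain.
Binding domain of *him₄*: the matrix TP, whose subject is Victor₁.
*Victor₁* c-commands the pronoun within its binding domain → coindexation would violate Principle B.
*Ahmad₂*: the pronoun c-commands this R-expression → coindexation would violate Principle C on *Ahmad₂*.
*Hamid₃*: the pronoun c-commands this R-expression → coindexation would violate Principle C on *Hamid₃*.

none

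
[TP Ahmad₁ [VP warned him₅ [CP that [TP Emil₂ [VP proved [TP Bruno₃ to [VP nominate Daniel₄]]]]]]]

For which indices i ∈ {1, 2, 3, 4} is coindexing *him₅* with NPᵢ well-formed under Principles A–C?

none

*him* is a pronoun, so Principle B applies: it must be free in its binding domain.
Binding domain of *him₅*: the matrix TP, whose subject is Ahmad₁.
*Ahmad₁* c-commands the pronoun within its binding domain → coindexation would violate Principle B.
*Emil₂*: the pronoun c-commands this R-expression → coindexation would violate Principle C on *Emil₂*.
*Bruno₃*: the pronoun c-commands this R-expression → coindexation would violate Principle C on *Bruno₃*.
*Daniel₄*: the pronoun c-commands this R-expression → coindexation would violate Principle C on *Daniel₄*.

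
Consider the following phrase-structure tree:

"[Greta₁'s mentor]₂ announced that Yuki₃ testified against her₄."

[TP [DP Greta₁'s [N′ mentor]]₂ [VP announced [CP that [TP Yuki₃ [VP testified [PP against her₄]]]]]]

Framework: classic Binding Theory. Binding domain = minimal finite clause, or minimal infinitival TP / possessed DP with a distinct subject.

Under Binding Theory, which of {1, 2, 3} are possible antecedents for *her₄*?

{1, 2}

*her* is a pronoun, so Principle B applies: it must be free in its binding domain.
Binding domain of *her₄*: the embedded TP, whose subject is Yuki₃.
*Greta₁* and the pronoun do not c-command one another → neither Principle B nor Principle C is at stake; coindexation permitted.
*[Greta₁'s mentor]₂* c-commands the pronoun but from outside its binding domain, and is not c-commanded by it → coindexation permitted.
*Yuki₃* c-commands the pronoun within its binding domain → coindexation would violate Principle B.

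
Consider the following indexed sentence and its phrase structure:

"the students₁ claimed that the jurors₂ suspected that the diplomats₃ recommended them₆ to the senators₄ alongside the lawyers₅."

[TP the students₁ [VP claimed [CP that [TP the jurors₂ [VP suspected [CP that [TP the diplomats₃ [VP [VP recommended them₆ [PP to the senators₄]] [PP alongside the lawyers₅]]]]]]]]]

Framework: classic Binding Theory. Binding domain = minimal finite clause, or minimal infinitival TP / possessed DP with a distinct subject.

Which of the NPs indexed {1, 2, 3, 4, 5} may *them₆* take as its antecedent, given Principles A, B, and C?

{1, 2, 5}

*them* is a pronoun, so Principle B applies: it must be free in its binding domain.
Binding domain of *them₆*: the embedded TP, whose subject is the diplomats₃.
*the students₁* c-commands the pronoun but from outside its binding domain, and is not c-commanded by it → coindexation permitted.
*the jurors₂* c-commands the pronoun but from outside its binding domain, and is not c-commanded by it → coindexation permitted.
*the diplomats₃* c-commands the pronoun within its binding domain → coindexation would violate Principle B.
*the senators₄*: the pronoun c-commands this R-expression → coindexation would violate Principle C on *the senators₄*.
*the lawyers₅* and the pronoun do not c-command one another → neither Principle B nor Principle C is at stake; coindexation permitted.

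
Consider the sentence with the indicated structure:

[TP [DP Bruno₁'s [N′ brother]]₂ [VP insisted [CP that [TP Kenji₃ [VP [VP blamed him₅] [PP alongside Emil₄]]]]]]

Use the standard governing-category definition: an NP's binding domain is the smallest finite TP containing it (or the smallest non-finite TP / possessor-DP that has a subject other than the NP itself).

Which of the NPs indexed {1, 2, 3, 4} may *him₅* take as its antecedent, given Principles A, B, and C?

{1, 2, 4}

*him* is a pronoun, so Principle B applies: it must be free in its binding domain.
Binding domain of *him₅*: the embedded TP, whose subject is Kenji₃.
*Bruno₁* and the pronoun do not c-command one another → neither Principle B nor Principle C is at stake; coindexation permitted.
*[Bruno₁'s brother]₂* c-commands the pronoun but from outside its binding domain, and is not c-commanded by it → coindexation permitted.
*Kenji₃* c-commands the pronoun within its binding domain → coindexation would violate Principle B.
*Emil₄* and the pronoun do not c-command one another → neither Principle B nor Principle C is at stake; coindexation permitted.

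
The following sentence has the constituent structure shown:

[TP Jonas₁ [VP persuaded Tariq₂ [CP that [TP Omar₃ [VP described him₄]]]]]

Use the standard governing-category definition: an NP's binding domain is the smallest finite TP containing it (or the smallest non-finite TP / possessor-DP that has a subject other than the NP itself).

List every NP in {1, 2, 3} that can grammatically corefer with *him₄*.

*him* is a pronoun, so Principle B applies: it must be free in its binding domain.
Binding domain of *him₄*: the embedded TP, whose subject is Omar₃.
*Jonas₁* c-commands the pronoun but from outside its binding domain, and is not c-commanded by it → coindexation permitted.
*Tariq₂* c-commands the pronoun but from outside its binding domain, and is not c-commanded by it → coindexation permitted.
*Omar₃* c-commands the pronoun within its binding domain → coindexation would violate Principle B.

{1, 2}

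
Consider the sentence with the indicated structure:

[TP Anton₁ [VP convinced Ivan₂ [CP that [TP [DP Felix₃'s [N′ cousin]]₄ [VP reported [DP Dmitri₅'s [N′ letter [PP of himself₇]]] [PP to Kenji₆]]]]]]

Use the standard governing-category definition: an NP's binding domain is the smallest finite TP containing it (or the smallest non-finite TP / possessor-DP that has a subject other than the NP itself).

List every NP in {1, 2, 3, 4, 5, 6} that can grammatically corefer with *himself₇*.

*himself* is an anaphor, so Principle A applies: it must be bound in its binding domain.
Binding domain of *himself₇*: the possessed DP, whose subject is Dmitri₅.
*Anton₁* c-commands the anaphor but is outside its binding domain → cannot satisfy Principle A.
*Ivan₂* c-commands the anaphor but is outside its binding domain → cannot satisfy Principle A.
*Felix₃* does not c-command the anaphor → cannot bind it.
*[Felix₃'s cousin]₄* c-commands the anaphor but is outside its binding domain → cannot satisfy Principle A.
*Dmitri₅* c-commands the anaphor within its binding domain → licit binder.
*Kenji₆* does not c-command the anaphor → cannot bind it.

{5}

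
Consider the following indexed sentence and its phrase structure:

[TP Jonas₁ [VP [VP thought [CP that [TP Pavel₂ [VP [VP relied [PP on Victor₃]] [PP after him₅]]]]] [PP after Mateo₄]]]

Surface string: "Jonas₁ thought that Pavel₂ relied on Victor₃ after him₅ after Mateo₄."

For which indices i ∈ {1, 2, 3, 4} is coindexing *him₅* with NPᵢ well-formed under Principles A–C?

{1, 3, 4}

*him* is a pronoun, so Principle B applies: it must be free in its binding domain.
Binding domain of *him₅*: the embedded TP, whose subject is Pavel₂.
*Jonas₁* c-commands the pronoun but from outside its binding domain, and is not c-commanded by it → coindexation permitted.
*Pavel₂* c-commands the pronoun within its binding domain → coindexation would violate Principle B.
*Victor₃* and the pronoun do not c-command one another → neither Principle B nor Principle C is at stake; coindexation permitted.
*Mateo₄* and the pronoun do not c-command one another → neither Principle B nor Principle C is at stake; coindexation permitted.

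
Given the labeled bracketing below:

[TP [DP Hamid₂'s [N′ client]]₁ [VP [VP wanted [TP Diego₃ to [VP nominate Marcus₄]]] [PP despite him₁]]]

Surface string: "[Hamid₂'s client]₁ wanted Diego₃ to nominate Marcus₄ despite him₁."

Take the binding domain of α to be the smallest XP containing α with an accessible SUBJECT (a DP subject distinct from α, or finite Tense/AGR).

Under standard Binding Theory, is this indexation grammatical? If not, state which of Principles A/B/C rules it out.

Principle B

The two coindexed NPs are *[Hamid₂'s client]₁* and *him₁*.
*him₁* is a pronoun. Its binding domain is the matrix TP, whose subject is [Hamid₂'s client]₁.
*[Hamid₂'s client]₁* c-commands it within that domain and carries the same index.
The pronoun is locally bound → Principle B violation.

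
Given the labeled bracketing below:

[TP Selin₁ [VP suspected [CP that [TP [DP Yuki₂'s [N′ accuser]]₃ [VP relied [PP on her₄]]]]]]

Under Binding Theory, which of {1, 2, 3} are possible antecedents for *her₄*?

{1, 2}

*her* is a pronoun, so Principle B applies: it must be free in its binding domain.
Binding domain of *her₄*: the embedded TP, whose subject is [Yuki₂'s accuser]₃.
*Selin₁* c-commands the pronoun but from outside its binding domain, and is not c-commanded by it → coindexation permitted.
*Yuki₂* and the pronoun do not c-command one another → neither Principle B nor Principle C is at stake; coindexation permitted.
*[Yuki₂'s accuser]₃* c-commands the pronoun within its binding domain → coindexation would violate Principle B.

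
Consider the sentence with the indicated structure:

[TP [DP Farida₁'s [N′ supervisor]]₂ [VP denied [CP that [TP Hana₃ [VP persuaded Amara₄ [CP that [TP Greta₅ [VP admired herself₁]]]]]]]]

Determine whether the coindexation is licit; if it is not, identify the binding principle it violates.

The two coindexed NPs are *Farida₁* and *herself₁*.
*herself₁* is an anaphor. Principle A requires it to be bound within its binding domain — the embedded TP, whose subject is Greta₅.
Within that domain it is c-commanded by *Greta₅*, which does not share its index.
*Farida₁* does not c-command the anaphor at all.
The anaphor is unbound in its domain → Principle A violation.

Principle A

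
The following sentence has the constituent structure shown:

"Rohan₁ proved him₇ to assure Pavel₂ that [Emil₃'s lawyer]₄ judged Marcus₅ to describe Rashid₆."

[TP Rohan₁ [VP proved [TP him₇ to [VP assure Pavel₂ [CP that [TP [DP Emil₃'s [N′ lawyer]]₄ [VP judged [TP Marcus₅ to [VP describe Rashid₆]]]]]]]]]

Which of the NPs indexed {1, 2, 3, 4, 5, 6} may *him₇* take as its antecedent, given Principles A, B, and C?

*him* is a pronoun, so Principle B applies: it must be free in its binding domain.
Binding domain of *him₇*: the matrix TP, whose subject is Rohan₁.
*Rohan₁* c-commands the pronoun within its binding domain → coindexation would violate Principle B.
*Pavel₂*: the pronoun c-commands this R-expression → coindexation would violate Principle C on *Pavel₂*.
*Emil₃*: the pronoun c-commands this R-expression → coindexation would violate Principle C on *Emil₃*.
*[Emil₃'s lawyer]₄*: the pronoun c-commands this R-expression → coindexation would violate Principle C on *[Emil₃'s lawyer]₄*.
*Marcus₅*: the pronoun c-commands this R-expression → coindexation would violate Principle C on *Marcus₅*.
*Rashid₆*: the pronoun c-commands this R-expression → coindexation would violate Principle C on *Rashid₆*.

none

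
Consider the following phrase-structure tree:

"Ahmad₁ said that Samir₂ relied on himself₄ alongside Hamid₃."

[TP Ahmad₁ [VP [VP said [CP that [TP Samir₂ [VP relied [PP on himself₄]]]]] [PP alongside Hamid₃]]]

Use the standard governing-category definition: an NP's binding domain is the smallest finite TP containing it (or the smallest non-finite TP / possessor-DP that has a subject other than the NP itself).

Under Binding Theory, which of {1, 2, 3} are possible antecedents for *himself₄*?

{2}

*himself* is an anaphor, so Principle A applies: it must be bound in its binding domain.
Binding domain of *himself₄*: the embedded TP, whose subject is Samir₂.
*Ahmad₁* c-commands the anaphor but is outside its binding domain → cannot satisfy Principle A.
*Samir₂* c-commands the anaphor within its binding domain → licit binder.
*Hamid₃* does not c-command the anaphor → cannot bind it.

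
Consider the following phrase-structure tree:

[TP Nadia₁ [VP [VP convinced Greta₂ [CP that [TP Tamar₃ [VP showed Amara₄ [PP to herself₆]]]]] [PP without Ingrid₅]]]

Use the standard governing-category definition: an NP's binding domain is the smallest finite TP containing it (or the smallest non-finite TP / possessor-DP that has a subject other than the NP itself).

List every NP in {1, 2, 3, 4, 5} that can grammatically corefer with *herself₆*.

{3, 4}

*herself* is an anaphor, so Principle A applies: it must be bound in its binding domain.
Binding domain of *herself₆*: the embedded TP, whose subject is Tamar₃.
*Nadia₁* c-commands the anaphor but is outside its binding domain → cannot satisfy Principle A.
*Greta₂* c-commands the anaphor but is outside its binding domain → cannot satisfy Principle A.
*Tamar₃* c-commands the anaphor within its binding domain → licit binder.
*Amara₄* c-commands the anaphor within its binding domain → licit binder.
*Ingrid₅* does not c-command the anaphor → cannot bind it.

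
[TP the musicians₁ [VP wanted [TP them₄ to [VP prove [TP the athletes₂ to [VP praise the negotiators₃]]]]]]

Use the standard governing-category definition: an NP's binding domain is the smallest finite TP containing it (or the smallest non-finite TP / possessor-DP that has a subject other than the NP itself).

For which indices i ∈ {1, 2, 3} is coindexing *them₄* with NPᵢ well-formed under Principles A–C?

*them* is a pronoun, so Principle B applies: it must be free in its binding domain.
Binding domain of *them₄*: the matrix TP, whose subject is the musicians₁.
*the musicians₁* c-commands the pronoun within its binding domain → coindexation would violate Principle B.
*the athletes₂*: the pronoun c-commands this R-expression → coindexation would violate Principle C on *the athletes₂*.
*the negotiators₃*: the pronoun c-commands this R-expression → coindexation would violate Principle C on *the negotiators₃*.

none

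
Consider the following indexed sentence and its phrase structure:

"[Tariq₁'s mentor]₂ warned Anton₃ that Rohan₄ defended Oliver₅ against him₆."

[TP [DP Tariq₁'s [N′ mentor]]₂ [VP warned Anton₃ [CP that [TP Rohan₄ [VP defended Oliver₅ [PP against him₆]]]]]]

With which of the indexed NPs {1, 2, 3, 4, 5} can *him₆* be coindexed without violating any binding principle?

*him* is a pronoun, so Principle B applies: it must be free in its binding domain.
Binding domain of *him₆*: the embedded TP, whose subject is Rohan₄.
*Tariq₁* and the pronoun do not c-command one another → neither Principle B nor Principle C is at stake; coindexation permitted.
*[Tariq₁'s mentor]₂* c-commands the pronoun but from outside its binding domain, and is not c-commanded by it → coindexation permitted.
*Anton₃* c-commands the pronoun but from outside its binding domain, and is not c-commanded by it → coindexation permitted.
*Rohan₄* c-commands the pronoun within its binding domain → coindexation would violate Principle B.
*Oliver₅* c-commands the pronoun within its binding domain → coindexation would violate Principle B.

{1, 2, 3}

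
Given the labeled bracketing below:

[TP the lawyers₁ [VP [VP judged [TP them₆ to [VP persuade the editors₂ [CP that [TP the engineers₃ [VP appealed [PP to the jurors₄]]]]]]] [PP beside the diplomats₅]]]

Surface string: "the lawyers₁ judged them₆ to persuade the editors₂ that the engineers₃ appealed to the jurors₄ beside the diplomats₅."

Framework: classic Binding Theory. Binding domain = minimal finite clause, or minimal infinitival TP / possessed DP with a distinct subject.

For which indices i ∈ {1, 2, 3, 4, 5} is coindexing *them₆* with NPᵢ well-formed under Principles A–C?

*them* is a pronoun, so Principle B applies: it must be free in its binding domain.
Binding domain of *them₆*: the matrix TP, whose subject is the lawyers₁.
*the lawyers₁* c-commands the pronoun within its binding domain → coindexation would violate Principle B.
*the editors₂*: the pronoun c-commands this R-expression → coindexation would violate Principle C on *the editors₂*.
*the engineers₃*: the pronoun c-commands this R-expression → coindexation would violate Principle C on *the engineers₃*.
*the jurors₄*: the pronoun c-commands this R-expression → coindexation would violate Principle C on *the jurors₄*.
*the diplomats₅* and the pronoun do not c-command one another → neither Principle B nor Principle C is at stake; coindexation permitted.

{5}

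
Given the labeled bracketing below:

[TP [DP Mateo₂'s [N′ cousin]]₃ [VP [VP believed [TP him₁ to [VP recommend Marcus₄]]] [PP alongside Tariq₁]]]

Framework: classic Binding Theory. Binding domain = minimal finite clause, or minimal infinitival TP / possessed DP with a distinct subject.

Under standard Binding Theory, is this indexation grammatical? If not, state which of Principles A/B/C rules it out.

grammatical

The two coindexed NPs are *Tariq₁* and *him₁*.
*him₁* is a pronoun; its binding domain is the matrix TP, whose subject is [Mateo₂'s cousin]₃. Within that domain it is c-commanded only by *[Mateo₂'s cousin]₃*, which carries a different index — the pronoun is free locally, so Principle B holds.
*Tariq₁* is an R-expression; *him₁* does not c-command it, and no other NP shares its index, so Principle C is satisfied.
All principles are respected.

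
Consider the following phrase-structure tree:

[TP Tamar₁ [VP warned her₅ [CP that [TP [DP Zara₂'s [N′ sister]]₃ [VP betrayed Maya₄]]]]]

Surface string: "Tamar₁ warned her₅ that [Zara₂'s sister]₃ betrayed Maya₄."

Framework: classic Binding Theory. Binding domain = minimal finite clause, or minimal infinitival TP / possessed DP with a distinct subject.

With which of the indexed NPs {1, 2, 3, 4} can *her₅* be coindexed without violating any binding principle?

*her* is a pronoun, so Principle B applies: it must be free in its binding domain.
Binding domain of *her₅*: the matrix TP, whose subject is Tamar₁.
*Tamar₁* c-commands the pronoun within its binding domain → coindexation would violate Principle B.
*Zara₂*: the pronoun c-commands this R-expression → coindexation would violate Principle C on *Zara₂*.
*[Zara₂'s sister]₃*: the pronoun c-commands this R-expression → coindexation would violate Principle C on *[Zara₂'s sister]₃*.
*Maya₄*: the pronoun c-commands this R-expression → coindexation would violate Principle C on *Maya₄*.

none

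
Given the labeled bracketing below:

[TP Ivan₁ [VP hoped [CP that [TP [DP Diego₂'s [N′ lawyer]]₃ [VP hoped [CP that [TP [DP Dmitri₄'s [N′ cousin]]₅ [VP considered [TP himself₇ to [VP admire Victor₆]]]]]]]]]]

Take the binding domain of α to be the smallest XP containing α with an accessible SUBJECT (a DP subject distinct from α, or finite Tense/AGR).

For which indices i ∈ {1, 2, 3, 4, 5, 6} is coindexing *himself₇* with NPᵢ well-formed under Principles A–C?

*himself* is an anaphor, so Principle A applies: it must be bound in its binding domain.
Binding domain of *himself₇*: the embedded TP, whose subject is [Dmitri₄'s cousin]₅.
*Ivan₁* c-commands the anaphor but is outside its binding domain → cannot satisfy Principle A.
*Diego₂* does not c-command the anaphor → cannot bind it.
*[Diego₂'s lawyer]₃* c-commands the anaphor but is outside its binding domain → cannot satisfy Principle A.
*Dmitri₄* does not c-command the anaphor → cannot bind it.
*[Dmitri₄'s cousin]₅* c-commands the anaphor within its binding domain → licit binder.
*Victor₆* does not c-command the anaphor → cannot bind it.

{5}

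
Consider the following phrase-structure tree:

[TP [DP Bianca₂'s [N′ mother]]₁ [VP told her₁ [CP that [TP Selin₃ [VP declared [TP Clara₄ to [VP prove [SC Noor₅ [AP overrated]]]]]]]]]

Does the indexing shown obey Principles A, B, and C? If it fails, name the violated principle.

Principle B

The two coindexed NPs are *[Bianca₂'s mother]₁* and *her₁*.
*her₁* is a pronoun. Its binding domain is the matrix TP, whose subject is [Bianca₂'s mother]₁.
*[Bianca₂'s mother]₁* c-commands it within that domain and carries the same index.
The pronoun is locally bound → Principle B violation.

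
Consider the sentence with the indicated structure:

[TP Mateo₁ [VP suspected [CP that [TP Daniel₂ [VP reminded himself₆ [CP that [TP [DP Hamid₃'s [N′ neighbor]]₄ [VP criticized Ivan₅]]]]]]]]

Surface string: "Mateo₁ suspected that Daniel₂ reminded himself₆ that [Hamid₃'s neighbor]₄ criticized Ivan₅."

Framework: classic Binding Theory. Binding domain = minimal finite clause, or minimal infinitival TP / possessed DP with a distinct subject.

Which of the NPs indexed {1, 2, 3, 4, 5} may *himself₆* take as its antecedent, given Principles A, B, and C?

{2}

*himself* is an anaphor, so Principle A applies: it must be bound in its binding domain.
Binding domain of *himself₆*: the embedded TP, whose subject is Daniel₂.
*Mateo₁* c-commands the anaphor but is outside its binding domain → cannot satisfy Principle A.
*Daniel₂* c-commands the anaphor within its binding domain → licit binder.
*Hamid₃* does not c-command the anaphor → cannot bind it.
*[Hamid₃'s neighbor]₄* does not c-command the anaphor → cannot bind it.
*Ivan₅* does not c-command the anaphor → cannot bind it.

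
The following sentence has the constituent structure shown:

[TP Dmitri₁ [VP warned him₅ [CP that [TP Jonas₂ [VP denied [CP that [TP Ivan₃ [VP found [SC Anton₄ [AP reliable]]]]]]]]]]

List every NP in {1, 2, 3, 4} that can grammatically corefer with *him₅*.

*him* is a pronoun, so Principle B applies: it must be free in its binding domain.
Binding domain of *him₅*: the matrix TP, whose subject is Dmitri₁.
*Dmitri₁* c-commands the pronoun within its binding domain → coindexation would violate Principle B.
*Jonas₂*: the pronoun c-commands this R-expression → coindexation would violate Principle C on *Jonas₂*.
*Ivan₃*: the pronoun c-commands this R-expression → coindexation would violate Principle C on *Ivan₃*.
*Anton₄*: the pronoun c-commands this R-expression → coindexation would violate Principle C on *Anton₄*.

none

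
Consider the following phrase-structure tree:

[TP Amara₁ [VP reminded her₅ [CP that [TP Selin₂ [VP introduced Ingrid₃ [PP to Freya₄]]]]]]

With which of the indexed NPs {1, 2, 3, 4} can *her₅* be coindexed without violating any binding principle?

*her* is a pronoun, so Principle B applies: it must be free in its binding domain.
Binding domain of *her₅*: the matrix TP, whose subject is Amara₁.
*Amara₁* c-commands the pronoun within its binding domain → coindexation would violate Principle B.
*Selin₂*: the pronoun c-commands this R-expression → coindexation would violate Principle C on *Selin₂*.
*Ingrid₃*: the pronoun c-commands this R-expression → coindexation would violate Principle C on *Ingrid₃*.
*Freya₄*: the pronoun c-commands this R-expression → coindexation would violate Principle C on *Freya₄*.

none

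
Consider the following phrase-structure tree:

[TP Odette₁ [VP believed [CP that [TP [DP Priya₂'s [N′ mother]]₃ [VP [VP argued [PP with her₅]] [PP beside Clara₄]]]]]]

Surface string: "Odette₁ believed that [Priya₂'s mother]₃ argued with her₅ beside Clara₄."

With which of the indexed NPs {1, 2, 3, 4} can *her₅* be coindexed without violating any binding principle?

{1, 2, 4}

*her* is a pronoun, so Principle B applies: it must be free in its binding domain.
Binding domain of *her₅*: the embedded TP, whose subject is [Priya₂'s mother]₃.
*Odette₁* c-commands the pronoun but from outside its binding domain, and is not c-commanded by it → coindexation permitted.
*Priya₂* and the pronoun do not c-command one another → neither Principle B nor Principle C is at stake; coindexation permitted.
*[Priya₂'s mother]₃* c-commands the pronoun within its binding domain → coindexation would violate Principle B.
*Clara₄* and the pronoun do not c-command one another → neither Principle B nor Principle C is at stake; coindexation permitted.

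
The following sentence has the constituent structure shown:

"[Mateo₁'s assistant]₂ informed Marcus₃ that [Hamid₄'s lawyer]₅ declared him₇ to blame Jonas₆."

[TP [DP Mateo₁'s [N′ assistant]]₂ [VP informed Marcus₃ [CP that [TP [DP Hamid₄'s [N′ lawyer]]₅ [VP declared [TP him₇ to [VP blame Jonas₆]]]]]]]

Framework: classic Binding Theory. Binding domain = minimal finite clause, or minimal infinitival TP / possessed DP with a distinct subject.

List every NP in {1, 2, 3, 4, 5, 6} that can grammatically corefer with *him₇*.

*him* is a pronoun, so Principle B applies: it must be free in its binding domain.
Binding domain of *him₇*: the embedded TP, whose subject is [Hamid₄'s lawyer]₅.
*Mateo₁* and the pronoun do not c-command one another → neither Principle B nor Principle C is at stake; coindexation permitted.
*[Mateo₁'s assistant]₂* c-commands the pronoun but from outside its binding domain, and is not c-commanded by it → coindexation permitted.
*Marcus₃* c-commands the pronoun but from outside its binding domain, and is not c-commanded by it → coindexation permitted.
*Hamid₄* and the pronoun do not c-command one another → neither Principle B nor Principle C is at stake; coindexation permitted.
*[Hamid₄'s lawyer]₅* c-commands the pronoun within its binding domain → coindexation would violate Principle B.
*Jonas₆*: the pronoun c-commands this R-expression → coindexation would violate Principle C on *Jonas₆*.

{1, 2, 3, 4}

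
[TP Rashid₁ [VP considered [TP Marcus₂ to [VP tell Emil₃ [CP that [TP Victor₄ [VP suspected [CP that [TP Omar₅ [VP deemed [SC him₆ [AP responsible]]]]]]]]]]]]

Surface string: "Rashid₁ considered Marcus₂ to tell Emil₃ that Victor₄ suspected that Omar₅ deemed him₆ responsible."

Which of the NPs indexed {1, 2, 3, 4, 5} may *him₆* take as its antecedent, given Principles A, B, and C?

{1, 2, 3, 4}

*him* is a pronoun, so Principle B applies: it must be free in its binding domain.
Binding domain of *him₆*: the embedded TP, whose subject is Omar₅.
*Rashid₁* c-commands the pronoun but from outside its binding domain, and is not c-commanded by it → coindexation permitted.
*Marcus₂* c-commands the pronoun but from outside its binding domain, and is not c-commanded by it → coindexation permitted.
*Emil₃* c-commands the pronoun but from outside its binding domain, and is not c-commanded by it → coindexation permitted.
*Victor₄* c-commands the pronoun but from outside its binding domain, and is not c-commanded by it → coindexation permitted.
*Omar₅* c-commands the pronoun within its binding domain → coindexation would violate Principle B.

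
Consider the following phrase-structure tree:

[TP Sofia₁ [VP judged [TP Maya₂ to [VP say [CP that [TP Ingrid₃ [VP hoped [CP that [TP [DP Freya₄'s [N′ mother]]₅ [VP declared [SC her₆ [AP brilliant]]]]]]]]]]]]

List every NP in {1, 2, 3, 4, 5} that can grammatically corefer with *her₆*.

{1, 2, 3, 4}

*her* is a pronoun, so Principle B applies: it must be free in its binding domain.
Binding domain of *her₆*: the embedded TP, whose subject is [Freya₄'s mother]₅.
*Sofia₁* c-commands the pronoun but from outside its binding domain, and is not c-commanded by it → coindexation permitted.
*Maya₂* c-commands the pronoun but from outside its binding domain, and is not c-commanded by it → coindexation permitted.
*Ingrid₃* c-commands the pronoun but from outside its binding domain, and is not c-commanded by it → coindexation permitted.
*Freya₄* and the pronoun do not c-command one another → neither Principle B nor Principle C is at stake; coindexation permitted.
*[Freya₄'s mother]₅* c-commands the pronoun within its binding domain → coindexation would violate Principle B.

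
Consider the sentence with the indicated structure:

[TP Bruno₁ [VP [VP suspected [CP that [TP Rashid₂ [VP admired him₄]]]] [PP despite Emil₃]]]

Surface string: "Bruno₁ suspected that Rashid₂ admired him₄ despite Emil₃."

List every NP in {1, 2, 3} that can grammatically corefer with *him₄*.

*him* is a pronoun, so Principle B applies: it must be free in its binding domain.
Binding domain of *him₄*: the embedded TP, whose subject is Rashid₂.
*Bruno₁* c-commands the pronoun but from outside its binding domain, and is not c-commanded by it → coindexation permitted.
*Rashid₂* c-commands the pronoun within its binding domain → coindexation would violate Principle B.
*Emil₃* and the pronoun do not c-command one another → neither Principle B nor Principle C is at stake; coindexation permitted.

{1, 3}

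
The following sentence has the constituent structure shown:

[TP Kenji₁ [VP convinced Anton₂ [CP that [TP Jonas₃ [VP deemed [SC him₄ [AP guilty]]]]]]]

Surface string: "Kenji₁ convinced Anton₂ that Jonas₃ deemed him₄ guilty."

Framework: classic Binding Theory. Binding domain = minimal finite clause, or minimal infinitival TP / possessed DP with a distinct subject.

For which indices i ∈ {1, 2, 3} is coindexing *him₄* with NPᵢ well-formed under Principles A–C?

*him* is a pronoun, so Principle B applies: it must be free in its binding domain.
Binding domain of *him₄*: the embedded TP, whose subject is Jonas₃.
*Kenji₁* c-commands the pronoun but from outside its binding domain, and is not c-commanded by it → coindexation permitted.
*Anton₂* c-commands the pronoun but from outside its binding domain, and is not c-commanded by it → coindexation permitted.
*Jonas₃* c-commands the pronoun within its binding domain → coindexation would violate Principle B.

{1, 2}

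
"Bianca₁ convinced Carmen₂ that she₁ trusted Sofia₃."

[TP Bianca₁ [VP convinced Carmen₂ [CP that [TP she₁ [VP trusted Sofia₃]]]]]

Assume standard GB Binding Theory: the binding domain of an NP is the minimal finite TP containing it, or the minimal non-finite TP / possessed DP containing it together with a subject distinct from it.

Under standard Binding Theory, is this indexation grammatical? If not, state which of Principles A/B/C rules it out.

grammatical

The two coindexed NPs are *Bianca₁* and *she₁*.
*she₁* is a pronoun; nothing c-commands it within its binding domain (the embedded TP.), so Principle B holds trivially.
*Bianca₁* is an R-expression; *she₁* does not c-command it, and no other NP shares its index, so Principle C is satisfied.
All principles are respected.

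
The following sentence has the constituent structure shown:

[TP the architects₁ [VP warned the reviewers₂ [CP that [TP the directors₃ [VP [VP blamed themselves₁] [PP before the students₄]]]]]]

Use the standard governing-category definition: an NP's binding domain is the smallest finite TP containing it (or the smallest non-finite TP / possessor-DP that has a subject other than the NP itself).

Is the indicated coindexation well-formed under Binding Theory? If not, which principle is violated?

Principle A

The two coindexed NPs are *the architects₁* and *themselves₁*.
*themselves₁* is an anaphor. Principle A requires it to be bound within its binding domain — the embedded TP, whose subject is the directors₃.
Within that domain it is c-commanded by *the directors₃*, which does not share its index.
*the architects₁* does c-command the anaphor, but from outside its binding domain.
The anaphor is unbound in its domain → Principle A violation.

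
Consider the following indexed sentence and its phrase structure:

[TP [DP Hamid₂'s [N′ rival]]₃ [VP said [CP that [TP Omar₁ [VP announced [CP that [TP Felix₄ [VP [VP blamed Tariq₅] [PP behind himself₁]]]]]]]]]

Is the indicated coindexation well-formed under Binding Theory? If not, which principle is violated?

The two coindexed NPs are *Omar₁* and *himself₁*.
*himself₁* is an anaphor. Principle A requires it to be bound within its binding domain — the embedded TP, whose subject is Felix₄.
Within that domain it is c-commanded by *Felix₄*, which does not share its index.
*Omar₁* does c-command the anaphor, but from outside its binding domain.
The anaphor is unbound in its domain → Principle A violation.

Principle A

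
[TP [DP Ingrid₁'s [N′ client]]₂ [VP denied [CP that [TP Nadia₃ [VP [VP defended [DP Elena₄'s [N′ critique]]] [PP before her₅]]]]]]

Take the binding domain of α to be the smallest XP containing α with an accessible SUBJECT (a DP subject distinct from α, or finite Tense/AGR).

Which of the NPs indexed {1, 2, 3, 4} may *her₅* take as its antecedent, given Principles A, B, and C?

{1, 2, 4}

*her* is a pronoun, so Principle B applies: it must be free in its binding domain.
Binding domain of *her₅*: the embedded TP, whose subject is Nadia₃.
*Ingrid₁* and the pronoun do not c-command one another → neither Principle B nor Principle C is at stake; coindexation permitted.
*[Ingrid₁'s client]₂* c-commands the pronoun but from outside its binding domain, and is not c-commanded by it → coindexation permitted.
*Nadia₃* c-commands the pronoun within its binding domain → coindexation would violate Principle B.
*Elena₄* and the pronoun do not c-command one another → neither Principle B nor Principle C is at stake; coindexation permitted.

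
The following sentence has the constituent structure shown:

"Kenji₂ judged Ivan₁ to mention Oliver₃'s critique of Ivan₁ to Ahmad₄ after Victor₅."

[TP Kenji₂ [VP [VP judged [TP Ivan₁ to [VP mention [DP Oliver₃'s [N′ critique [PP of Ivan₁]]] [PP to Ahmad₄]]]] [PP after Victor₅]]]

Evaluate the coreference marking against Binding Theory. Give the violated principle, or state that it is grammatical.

The two coindexed NPs are *Ivan₁* (the lower occurrence) and *Ivan₁* (the higher occurrence).
*Ivan₁* (the lower occurrence) is an R-expression. Principle C requires it to be free everywhere.
*Ivan₁* (the higher occurrence) c-commands it and carries the same index.
The R-expression is bound → Principle C violation.

Principle C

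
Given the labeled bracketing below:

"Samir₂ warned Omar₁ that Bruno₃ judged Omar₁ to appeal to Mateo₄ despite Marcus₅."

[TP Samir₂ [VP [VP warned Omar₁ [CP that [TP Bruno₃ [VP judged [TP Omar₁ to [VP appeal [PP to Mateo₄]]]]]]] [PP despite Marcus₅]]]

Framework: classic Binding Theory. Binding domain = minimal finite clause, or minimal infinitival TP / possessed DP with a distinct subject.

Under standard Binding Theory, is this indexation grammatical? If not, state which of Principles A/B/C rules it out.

The two coindexed NPs are *Omar₁* (the higher occurrence) and *Omar₁* (the lower occurrence).
*Omar₁* (the lower occurrence) is an R-expression. Principle C requires it to be free everywhere.
*Omar₁* (the higher occurrence) c-commands it and carries the same index.
The R-expression is bound → Principle C violation.

Principle C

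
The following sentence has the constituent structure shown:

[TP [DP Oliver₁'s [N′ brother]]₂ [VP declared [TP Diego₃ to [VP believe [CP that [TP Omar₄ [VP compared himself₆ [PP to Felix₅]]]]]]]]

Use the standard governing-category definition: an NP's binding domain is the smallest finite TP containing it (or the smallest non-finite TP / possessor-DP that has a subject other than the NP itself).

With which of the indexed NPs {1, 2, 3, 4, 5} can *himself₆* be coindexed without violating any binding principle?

*himself* is an anaphor, so Principle A applies: it must be bound in its binding domain.
Binding domain of *himself₆*: the embedded TP, whose subject is Omar₄.
*Oliver₁* does not c-command the anaphor → cannot bind it.
*[Oliver₁'s brother]₂* c-commands the anaphor but is outside its binding domain → cannot satisfy Principle A.
*Diego₃* c-commands the anaphor but is outside its binding domain → cannot satisfy Principle A.
*Omar₄* c-commands the anaphor within its binding domain → licit binder.
*Felix₅* does not c-command the anaphor → cannot bind it.

{4}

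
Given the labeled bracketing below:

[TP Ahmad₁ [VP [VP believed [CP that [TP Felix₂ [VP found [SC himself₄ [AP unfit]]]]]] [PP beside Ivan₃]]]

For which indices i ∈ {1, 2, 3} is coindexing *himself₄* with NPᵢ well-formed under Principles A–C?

{2}

*himself* is an anaphor, so Principle A applies: it must be bound in its binding domain.
Binding domain of *himself₄*: the embedded TP, whose subject is Felix₂.
*Ahmad₁* c-commands the anaphor but is outside its binding domain → cannot satisfy Principle A.
*Felix₂* c-commands the anaphor within its binding domain → licit binder.
*Ivan₃* does not c-command the anaphor → cannot bind it.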